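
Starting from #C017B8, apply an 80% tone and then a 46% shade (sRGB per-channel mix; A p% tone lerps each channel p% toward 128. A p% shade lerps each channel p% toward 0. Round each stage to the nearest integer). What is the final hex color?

#4C3A4B

#C017B8 is rgb(192, 23, 184).
An 80% tone moves each channel 80% toward 128:
  R: 192 − 51.2 = 140.8 → 141
  G: 23 + 0.8×(128−23) = 23 + 84 = 107 → 107
  B: 184 + 0.8×(128−184) = 184 − 44.8 = 139.2 → 139
After the tone: rgb(141, 107, 139) = #8D6B8B.
Lerp each channel 46% toward 0:
  R: 141 + 0.46×(0−141) = 141 − 64.86 = 76.14 → 76
  G: 107 + 0.46×(0−107) = 107 − 49.22 = 57.78 → 58
  B: 139 + 0.46×(0−139) = 139 − 63.94 = 75.06 → 75
rgb(76, 58, 75) = #4C3A4B.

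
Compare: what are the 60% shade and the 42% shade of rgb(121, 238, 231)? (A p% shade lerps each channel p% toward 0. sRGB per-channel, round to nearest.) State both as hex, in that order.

60% shade:
  R: 121 − 72.6 = 48.4 → 48
  G: 238 + 0.6×(0−238) = 238 − 142.8 = 95.2 → 95
  B: 231 − 138.6 = 92.4 → 92
  → #305F5C
42% shade:
  R: 121 − 50.82 = 70.18 → 70
  G: 238 − 99.96 = 138.04 → 138
  B: 231 − 97.02 = 133.98 → 134
  → #468A86

#305F5C, #468A86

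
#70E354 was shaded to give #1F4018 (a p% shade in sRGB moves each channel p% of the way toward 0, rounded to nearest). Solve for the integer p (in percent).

72%

#70E354 is rgb(112, 227, 84); #1F4018 is rgb(31, 64, 24).
On the G channel (widest range): 64 ≈ 227 + (p/100)(0 − 227), so p ≈ 100×(64 − 227)/(0 − 227) = -16300/-227 = 71.81.
p = 72 reproduces all three channels after rounding.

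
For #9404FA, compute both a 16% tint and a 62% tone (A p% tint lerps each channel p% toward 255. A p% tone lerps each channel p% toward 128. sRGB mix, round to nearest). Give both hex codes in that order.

#9404FA is rgb(148, 4, 250).
16% tint:
  R: 148 + 17.12 = 165.12 → 165
  G: 4 + 40.16 = 44.16 → 44
  B: 250 + 0.16×(255−250) = 250 + 0.8 = 250.8 → 251
  → #A52CFB
62% tone:
  R: 148 + 0.62×(128−148) = 148 − 12.4 = 135.6 → 136
  G: 4 + 0.62×(128−4) = 4 + 76.88 = 80.88 → 81
  B: 250 + 0.62×(128−250) = 250 − 75.64 = 174.36 → 174
  → #8851AE

#A52CFB, #8851AE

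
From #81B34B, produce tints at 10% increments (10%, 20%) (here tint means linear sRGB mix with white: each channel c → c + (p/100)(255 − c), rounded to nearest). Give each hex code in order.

#8EBB5D, #9AC26F

#81B34B is rgb(129, 179, 75).
10%: (129 + 12.6 = 141.6→142, 179 + 7.6 = 186.6→187, 75 + 18 = 93→93) → #8EBB5D
20%: (129 + 25.2 = 154.2→154, 179 + 15.2 = 194.2→194, 75 + 36 = 111→111) → #9AC26F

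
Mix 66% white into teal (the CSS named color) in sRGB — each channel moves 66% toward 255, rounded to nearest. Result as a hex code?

CSS teal is rgb(0, 128, 128).
Lerp each channel 66% toward 255:
  R: 0 + 0.66×(255−0) = 0 + 168.3 = 168.3 → 168
  G: 128 + 83.82 = 211.82 → 212
  B: 128 + 0.66×(255−128) = 128 + 83.82 = 211.82 → 212
rgb(168, 212, 212) = #a8d4d4.

#a8d4d4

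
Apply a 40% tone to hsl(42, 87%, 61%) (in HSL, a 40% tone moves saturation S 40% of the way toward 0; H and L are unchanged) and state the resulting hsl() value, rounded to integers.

S moves 40% from 87 toward 0: 87 − 34.8 = 52.2 → 52.
H and L are unchanged.

hsl(42, 52%, 61%)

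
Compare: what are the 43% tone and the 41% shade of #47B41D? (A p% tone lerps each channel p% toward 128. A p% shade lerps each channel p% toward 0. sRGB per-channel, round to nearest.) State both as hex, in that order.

#47B41D is rgb(71, 180, 29).
43% tone:
  R: 71 + 24.51 = 95.51 → 96
  G: 180 + 0.43×(128−180) = 180 − 22.36 = 157.64 → 158
  B: 29 + 0.43×(128−29) = 29 + 42.57 = 71.57 → 72
  → #609E48
41% shade:
  R: 71 − 29.11 = 41.89 → 42
  G: 180 − 73.8 = 106.2 → 106
  B: 29 − 11.89 = 17.11 → 17
  → #2A6A11

#609E48, #2A6A11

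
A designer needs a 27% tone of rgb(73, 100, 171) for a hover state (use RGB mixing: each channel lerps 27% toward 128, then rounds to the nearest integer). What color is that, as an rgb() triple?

rgb(88, 108, 159)

A 27% tone moves each channel 27% toward 128:
  R: 73 + 0.27×(128−73) = 73 + 14.85 = 87.85 → 88
  G: 100 + 7.56 = 107.56 → 108
  B: 171 − 11.61 = 159.39 → 159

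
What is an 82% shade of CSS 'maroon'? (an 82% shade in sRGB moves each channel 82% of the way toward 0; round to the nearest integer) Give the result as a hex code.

#170000

CSS maroon is rgb(128, 0, 0).
An 82% shade moves each channel 82% toward 0:
  R: 128 + 0.82×(0−128) = 128 − 104.96 = 23.04 → 23
  G: 0 + 0.82×(0−0) = 0 + 0 = 0 → 0
  B: 0 + 0.82×(0−0) = 0 + 0 = 0 → 0
rgb(23, 0, 0) = #170000.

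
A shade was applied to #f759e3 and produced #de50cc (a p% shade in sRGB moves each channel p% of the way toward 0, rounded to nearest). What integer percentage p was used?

10%

#f759e3 is rgb(247, 89, 227); #de50cc is rgb(222, 80, 204).
On the R channel (widest range): 222 ≈ 247 + (p/100)(0 − 247), so p ≈ 100×(222 − 247)/(0 − 247) = -2500/-247 = 10.12.
p = 10 reproduces all three channels after rounding.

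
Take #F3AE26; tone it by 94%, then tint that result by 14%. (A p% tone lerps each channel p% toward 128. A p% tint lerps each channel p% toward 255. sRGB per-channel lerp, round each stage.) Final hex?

#F3AE26 is rgb(243, 174, 38).
Per channel, c → c + 0.94(128 − c):
  R: 243 − 108.1 = 134.9 → 135
  G: 174 + 0.94×(128−174) = 174 − 43.24 = 130.76 → 131
  B: 38 + 84.6 = 122.6 → 123
After the tone: rgb(135, 131, 123) = #87837B.
Per channel, c → c + 0.14(255 − c):
  R: 135 + 16.8 = 151.8 → 152
  G: 131 + 0.14×(255−131) = 131 + 17.36 = 148.36 → 148
  B: 123 + 0.14×(255−123) = 123 + 18.48 = 141.48 → 141
rgb(152, 148, 141) = #98948D.

#98948D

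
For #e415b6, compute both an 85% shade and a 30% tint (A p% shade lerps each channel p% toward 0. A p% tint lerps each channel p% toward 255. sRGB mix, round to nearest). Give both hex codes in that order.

#22031b, #ec5bcc

#e415b6 is rgb(228, 21, 182).
85% shade:
  R: 228 + 0.85×(0−228) = 228 − 193.8 = 34.2 → 34
  G: 21 + 0.85×(0−21) = 21 − 17.85 = 3.15 → 3
  B: 182 + 0.85×(0−182) = 182 − 154.7 = 27.3 → 27
  → #22031b
30% tint:
  R: 228 + 8.1 = 236.1 → 236
  G: 21 + 0.3×(255−21) = 21 + 70.2 = 91.2 → 91
  B: 182 + 0.3×(255−182) = 182 + 21.9 = 203.9 → 204
  → #ec5bcc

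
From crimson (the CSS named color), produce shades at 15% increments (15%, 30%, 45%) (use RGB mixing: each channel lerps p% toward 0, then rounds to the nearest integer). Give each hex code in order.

#bb1133, #9a0e2a, #790b21

CSS crimson is rgb(220, 20, 60).
15%: (220 − 33 = 187→187, 20 − 3 = 17→17, 60 − 9 = 51→51) → #bb1133
30%: (220 − 66 = 154→154, 20 − 6 = 14→14, 60 − 18 = 42→42) → #9a0e2a
45%: (220 − 99 = 121→121, 20 − 9 = 11→11, 60 − 27 = 33→33) → #790b21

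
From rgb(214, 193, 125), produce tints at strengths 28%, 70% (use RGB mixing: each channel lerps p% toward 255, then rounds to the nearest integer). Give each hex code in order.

28%: (214 + 11.48 = 225.48→225, 193 + 17.36 = 210.36→210, 125 + 36.4 = 161.4→161) → #E1D2A1
70%: (214 + 28.7 = 242.7→243, 193 + 43.4 = 236.4→236, 125 + 91 = 216→216) → #F3ECD8

#E1D2A1, #F3ECD8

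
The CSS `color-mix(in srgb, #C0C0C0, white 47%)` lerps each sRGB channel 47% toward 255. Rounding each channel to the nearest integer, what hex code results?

#DEDEDE

#C0C0C0 is rgb(192, 192, 192).
A 47% tint moves each channel 47% toward 255:
  R: 192 + 0.47×(255−192) = 192 + 29.61 = 221.61 → 222
  G: 192 + 0.47×(255−192) = 192 + 29.61 = 221.61 → 222
  B: 192 + 0.47×(255−192) = 192 + 29.61 = 221.61 → 222
rgb(222, 222, 222) = #DEDEDE.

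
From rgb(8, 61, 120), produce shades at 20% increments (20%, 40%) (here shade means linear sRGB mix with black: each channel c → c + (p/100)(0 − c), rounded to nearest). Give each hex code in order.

#063160, #052548

20%: (8 − 1.6 = 6.4→6, 61 − 12.2 = 48.8→49, 120 − 24 = 96→96) → #063160
40%: (8 − 3.2 = 4.8→5, 61 − 24.4 = 36.6→37, 120 − 48 = 72→72) → #052548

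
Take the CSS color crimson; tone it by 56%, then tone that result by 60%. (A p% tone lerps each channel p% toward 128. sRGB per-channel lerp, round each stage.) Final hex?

CSS crimson is rgb(220, 20, 60).
Per channel, c → c + 0.56(128 − c):
  R: 220 − 51.52 = 168.48 → 168
  G: 20 + 60.48 = 80.48 → 80
  B: 60 + 0.56×(128−60) = 60 + 38.08 = 98.08 → 98
After the tone: rgb(168, 80, 98) = #a85062.
Lerp each channel 60% toward 128:
  R: 168 − 24 = 144 → 144
  G: 80 + 0.6×(128−80) = 80 + 28.8 = 108.8 → 109
  B: 98 + 0.6×(128−98) = 98 + 18 = 116 → 116
rgb(144, 109, 116) = #906d74.

#906d74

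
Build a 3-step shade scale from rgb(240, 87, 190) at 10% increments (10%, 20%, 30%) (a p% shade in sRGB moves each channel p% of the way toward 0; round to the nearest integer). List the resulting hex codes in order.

#D84EAB, #C04698, #A83D85

10%: (240 − 24 = 216→216, 87 − 8.7 = 78.3→78, 190 − 19 = 171→171) → #D84EAB
20%: (240 − 48 = 192→192, 87 − 17.4 = 69.6→70, 190 − 38 = 152→152) → #C04698
30%: (240 − 72 = 168→168, 87 − 26.1 = 60.9→61, 190 − 57 = 133→133) → #A83D85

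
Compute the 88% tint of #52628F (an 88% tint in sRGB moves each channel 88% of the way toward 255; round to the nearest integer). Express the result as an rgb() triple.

#52628F is rgb(82, 98, 143).
An 88% tint moves each channel 88% toward 255:
  R: 82 + 0.88×(255−82) = 82 + 152.24 = 234.24 → 234
  G: 98 + 0.88×(255−98) = 98 + 138.16 = 236.16 → 236
  B: 143 + 0.88×(255−143) = 143 + 98.56 = 241.56 → 242

rgb(234, 236, 242)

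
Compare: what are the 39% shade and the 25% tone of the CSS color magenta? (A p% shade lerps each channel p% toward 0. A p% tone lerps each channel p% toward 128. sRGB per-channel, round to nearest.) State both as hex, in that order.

#9c009c, #df20df

CSS magenta is rgb(255, 0, 255).
39% shade:
  R: 255 + 0.39×(0−255) = 255 − 99.45 = 155.55 → 156
  G: 0 + 0 = 0 → 0
  B: 255 + 0.39×(0−255) = 255 − 99.45 = 155.55 → 156
  → #9c009c
25% tone:
  R: 255 + 0.25×(128−255) = 255 − 31.75 = 223.25 → 223
  G: 0 + 32 = 32 → 32
  B: 255 + 0.25×(128−255) = 255 − 31.75 = 223.25 → 223
  → #df20df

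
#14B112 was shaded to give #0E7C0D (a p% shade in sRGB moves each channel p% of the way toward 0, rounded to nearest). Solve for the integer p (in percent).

30%

#14B112 is rgb(20, 177, 18); #0E7C0D is rgb(14, 124, 13).
On the G channel (widest range): 124 ≈ 177 + (p/100)(0 − 177), so p ≈ 100×(124 − 177)/(0 − 177) = -5300/-177 = 29.94.
p = 30 reproduces all three channels after rounding.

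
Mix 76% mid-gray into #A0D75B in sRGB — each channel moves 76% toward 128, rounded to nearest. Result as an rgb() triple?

#A0D75B is rgb(160, 215, 91).
Lerp each channel 76% toward 128:
  R: 160 + 0.76×(128−160) = 160 − 24.32 = 135.68 → 136
  G: 215 − 66.12 = 148.88 → 149
  B: 91 + 0.76×(128−91) = 91 + 28.12 = 119.12 → 119

rgb(136, 149, 119)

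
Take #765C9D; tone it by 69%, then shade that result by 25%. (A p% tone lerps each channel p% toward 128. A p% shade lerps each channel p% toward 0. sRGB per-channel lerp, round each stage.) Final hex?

#765C9D is rgb(118, 92, 157).
A 69% tone moves each channel 69% toward 128:
  R: 118 + 0.69×(128−118) = 118 + 6.9 = 124.9 → 125
  G: 92 + 0.69×(128−92) = 92 + 24.84 = 116.84 → 117
  B: 157 − 20.01 = 136.99 → 137
After the tone: rgb(125, 117, 137) = #7D7589.
Per channel, c → c + 0.25(0 − c):
  R: 125 − 31.25 = 93.75 → 94
  G: 117 + 0.25×(0−117) = 117 − 29.25 = 87.75 → 88
  B: 137 + 0.25×(0−137) = 137 − 34.25 = 102.75 → 103
rgb(94, 88, 103) = #5E5867.

#5E5867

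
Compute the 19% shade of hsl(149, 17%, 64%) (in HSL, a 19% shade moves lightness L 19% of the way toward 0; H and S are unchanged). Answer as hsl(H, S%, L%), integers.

L moves 19% from 64 toward 0: 64 − 12.16 = 51.84 → 52.
H and S are unchanged.

hsl(149, 17%, 52%)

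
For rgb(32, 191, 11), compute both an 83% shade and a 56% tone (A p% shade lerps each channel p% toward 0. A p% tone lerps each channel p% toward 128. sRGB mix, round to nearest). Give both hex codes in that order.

83% shade:
  R: 32 − 26.56 = 5.44 → 5
  G: 191 + 0.83×(0−191) = 191 − 158.53 = 32.47 → 32
  B: 11 − 9.13 = 1.87 → 2
  → #052002
56% tone:
  R: 32 + 0.56×(128−32) = 32 + 53.76 = 85.76 → 86
  G: 191 + 0.56×(128−191) = 191 − 35.28 = 155.72 → 156
  B: 11 + 0.56×(128−11) = 11 + 65.52 = 76.52 → 77
  → #569c4d

#052002, #569c4d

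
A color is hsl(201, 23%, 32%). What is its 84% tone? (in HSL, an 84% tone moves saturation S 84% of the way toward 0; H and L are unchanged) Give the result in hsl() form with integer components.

S moves 84% from 23 toward 0: 23 − 19.32 = 3.68 → 4.
H and L are unchanged.

hsl(201, 4%, 32%)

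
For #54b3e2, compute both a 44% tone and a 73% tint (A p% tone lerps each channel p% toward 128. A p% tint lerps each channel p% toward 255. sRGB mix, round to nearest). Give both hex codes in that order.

#679db7, #d1eaf7

#54b3e2 is rgb(84, 179, 226).
44% tone:
  R: 84 + 0.44×(128−84) = 84 + 19.36 = 103.36 → 103
  G: 179 − 22.44 = 156.56 → 157
  B: 226 + 0.44×(128−226) = 226 − 43.12 = 182.88 → 183
  → #679db7
73% tint:
  R: 84 + 0.73×(255−84) = 84 + 124.83 = 208.83 → 209
  G: 179 + 55.48 = 234.48 → 234
  B: 226 + 21.17 = 247.17 → 247
  → #d1eaf7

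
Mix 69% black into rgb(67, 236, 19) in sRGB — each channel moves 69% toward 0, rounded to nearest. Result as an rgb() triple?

rgb(21, 73, 6)

Lerp each channel 69% toward 0:
  R: 67 + 0.69×(0−67) = 67 − 46.23 = 20.77 → 21
  G: 236 + 0.69×(0−236) = 236 − 162.84 = 73.16 → 73
  B: 19 + 0.69×(0−19) = 19 − 13.11 = 5.89 → 6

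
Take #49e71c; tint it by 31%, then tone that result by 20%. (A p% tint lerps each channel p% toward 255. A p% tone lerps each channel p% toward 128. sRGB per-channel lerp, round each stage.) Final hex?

#49e71c is rgb(73, 231, 28).
Per channel, c → c + 0.31(255 − c):
  R: 73 + 0.31×(255−73) = 73 + 56.42 = 129.42 → 129
  G: 231 + 7.44 = 238.44 → 238
  B: 28 + 0.31×(255−28) = 28 + 70.37 = 98.37 → 98
After the tint: rgb(129, 238, 98) = #81ee62.
A 20% tone moves each channel 20% toward 128:
  R: 129 + 0.2×(128−129) = 129 − 0.2 = 128.8 → 129
  G: 238 + 0.2×(128−238) = 238 − 22 = 216 → 216
  B: 98 + 0.2×(128−98) = 98 + 6 = 104 → 104
rgb(129, 216, 104) = #81d868.

#81d868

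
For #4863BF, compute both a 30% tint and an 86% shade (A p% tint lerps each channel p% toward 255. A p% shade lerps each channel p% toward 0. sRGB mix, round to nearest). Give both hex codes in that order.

#7F92D2, #0A0E1B

#4863BF is rgb(72, 99, 191).
30% tint:
  R: 72 + 0.3×(255−72) = 72 + 54.9 = 126.9 → 127
  G: 99 + 0.3×(255−99) = 99 + 46.8 = 145.8 → 146
  B: 191 + 0.3×(255−191) = 191 + 19.2 = 210.2 → 210
  → #7F92D2
86% shade:
  R: 72 − 61.92 = 10.08 → 10
  G: 99 + 0.86×(0−99) = 99 − 85.14 = 13.86 → 14
  B: 191 − 164.26 = 26.74 → 27
  → #0A0E1B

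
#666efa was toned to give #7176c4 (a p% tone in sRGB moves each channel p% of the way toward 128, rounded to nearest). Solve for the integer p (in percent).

44%

#666efa is rgb(102, 110, 250); #7176c4 is rgb(113, 118, 196).
On the B channel (widest range): 196 ≈ 250 + (p/100)(128 − 250), so p ≈ 100×(196 − 250)/(128 − 250) = -5400/-122 = 44.26.
p = 44 reproduces all three channels after rounding.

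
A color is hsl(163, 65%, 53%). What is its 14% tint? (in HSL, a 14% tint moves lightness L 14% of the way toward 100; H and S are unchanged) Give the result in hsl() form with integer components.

L moves 14% from 53 toward 100: 53 + 6.58 = 59.58 → 60.
H and S are unchanged.

hsl(163, 65%, 60%)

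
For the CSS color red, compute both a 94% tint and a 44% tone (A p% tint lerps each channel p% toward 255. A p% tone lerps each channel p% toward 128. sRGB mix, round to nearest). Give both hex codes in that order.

#FFF0F0, #C73838

CSS red is rgb(255, 0, 0).
94% tint:
  R: 255 + 0 = 255 → 255
  G: 0 + 239.7 = 239.7 → 240
  B: 0 + 239.7 = 239.7 → 240
  → #FFF0F0
44% tone:
  R: 255 + 0.44×(128−255) = 255 − 55.88 = 199.12 → 199
  G: 0 + 0.44×(128−0) = 0 + 56.32 = 56.32 → 56
  B: 0 + 0.44×(128−0) = 0 + 56.32 = 56.32 → 56
  → #C73838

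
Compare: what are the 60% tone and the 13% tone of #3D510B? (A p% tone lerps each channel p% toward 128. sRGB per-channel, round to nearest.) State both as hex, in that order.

#3D510B is rgb(61, 81, 11).
60% tone:
  R: 61 + 40.2 = 101.2 → 101
  G: 81 + 0.6×(128−81) = 81 + 28.2 = 109.2 → 109
  B: 11 + 0.6×(128−11) = 11 + 70.2 = 81.2 → 81
  → #656D51
13% tone:
  R: 61 + 0.13×(128−61) = 61 + 8.71 = 69.71 → 70
  G: 81 + 0.13×(128−81) = 81 + 6.11 = 87.11 → 87
  B: 11 + 15.21 = 26.21 → 26
  → #46571A

#656D51, #46571A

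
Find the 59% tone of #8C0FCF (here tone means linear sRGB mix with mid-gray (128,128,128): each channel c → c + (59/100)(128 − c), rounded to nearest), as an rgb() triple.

#8C0FCF is rgb(140, 15, 207).
A 59% tone moves each channel 59% toward 128:
  R: 140 − 7.08 = 132.92 → 133
  G: 15 + 0.59×(128−15) = 15 + 66.67 = 81.67 → 82
  B: 207 − 46.61 = 160.39 → 160

rgb(133, 82, 160)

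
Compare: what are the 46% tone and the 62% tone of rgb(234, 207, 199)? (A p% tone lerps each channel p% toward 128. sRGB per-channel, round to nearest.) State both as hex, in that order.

#B9ABA6, #A89E9B

46% tone:
  R: 234 + 0.46×(128−234) = 234 − 48.76 = 185.24 → 185
  G: 207 + 0.46×(128−207) = 207 − 36.34 = 170.66 → 171
  B: 199 − 32.66 = 166.34 → 166
  → #B9ABA6
62% tone:
  R: 234 − 65.72 = 168.28 → 168
  G: 207 + 0.62×(128−207) = 207 − 48.98 = 158.02 → 158
  B: 199 − 44.02 = 154.98 → 155
  → #A89E9B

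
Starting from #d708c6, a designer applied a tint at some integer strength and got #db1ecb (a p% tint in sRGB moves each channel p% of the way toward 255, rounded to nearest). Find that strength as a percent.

#d708c6 is rgb(215, 8, 198); #db1ecb is rgb(219, 30, 203).
On the G channel (widest range): 30 ≈ 8 + (p/100)(255 − 8), so p ≈ 100×(30 − 8)/(255 − 8) = 2200/247 = 8.91.
p = 9 reproduces all three channels after rounding.

9%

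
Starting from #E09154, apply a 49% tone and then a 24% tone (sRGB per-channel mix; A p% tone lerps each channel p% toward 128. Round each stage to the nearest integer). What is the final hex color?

#E09154 is rgb(224, 145, 84).
Lerp each channel 49% toward 128:
  R: 224 + 0.49×(128−224) = 224 − 47.04 = 176.96 → 177
  G: 145 − 8.33 = 136.67 → 137
  B: 84 + 0.49×(128−84) = 84 + 21.56 = 105.56 → 106
After the tone: rgb(177, 137, 106) = #B1896A.
A 24% tone moves each channel 24% toward 128:
  R: 177 − 11.76 = 165.24 → 165
  G: 137 + 0.24×(128−137) = 137 − 2.16 = 134.84 → 135
  B: 106 + 0.24×(128−106) = 106 + 5.28 = 111.28 → 111
rgb(165, 135, 111) = #A5876F.

#A5876F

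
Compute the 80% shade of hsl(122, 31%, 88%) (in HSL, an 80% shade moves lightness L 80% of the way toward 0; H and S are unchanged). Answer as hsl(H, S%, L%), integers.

L moves 80% from 88 toward 0: 88 − 70.4 = 17.6 → 18.
H and S are unchanged.

hsl(122, 31%, 18%)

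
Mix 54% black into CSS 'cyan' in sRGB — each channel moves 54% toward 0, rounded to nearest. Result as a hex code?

CSS cyan is rgb(0, 255, 255).
A 54% shade moves each channel 54% toward 0:
  R: 0 + 0.54×(0−0) = 0 + 0 = 0 → 0
  G: 255 + 0.54×(0−255) = 255 − 137.7 = 117.3 → 117
  B: 255 + 0.54×(0−255) = 255 − 137.7 = 117.3 → 117
rgb(0, 117, 117) = #007575.

#007575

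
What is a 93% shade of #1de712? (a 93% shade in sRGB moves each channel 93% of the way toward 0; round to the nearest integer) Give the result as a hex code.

#1de712 is rgb(29, 231, 18).
Per channel, c → c + 0.93(0 − c):
  R: 29 − 26.97 = 2.03 → 2
  G: 231 + 0.93×(0−231) = 231 − 214.83 = 16.17 → 16
  B: 18 − 16.74 = 1.26 → 1
rgb(2, 16, 1) = #021001.

#021001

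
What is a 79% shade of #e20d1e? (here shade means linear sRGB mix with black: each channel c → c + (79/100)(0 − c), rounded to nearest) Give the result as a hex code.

#e20d1e is rgb(226, 13, 30).
Per channel, c → c + 0.79(0 − c):
  R: 226 + 0.79×(0−226) = 226 − 178.54 = 47.46 → 47
  G: 13 + 0.79×(0−13) = 13 − 10.27 = 2.73 → 3
  B: 30 − 23.7 = 6.3 → 6
rgb(47, 3, 6) = #2f0306.

#2f0306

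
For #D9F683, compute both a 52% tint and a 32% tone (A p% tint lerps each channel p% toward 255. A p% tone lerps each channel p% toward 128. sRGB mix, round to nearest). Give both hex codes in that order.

#EDFBC3, #BDD082

#D9F683 is rgb(217, 246, 131).
52% tint:
  R: 217 + 19.76 = 236.76 → 237
  G: 246 + 0.52×(255−246) = 246 + 4.68 = 250.68 → 251
  B: 131 + 0.52×(255−131) = 131 + 64.48 = 195.48 → 195
  → #EDFBC3
32% tone:
  R: 217 + 0.32×(128−217) = 217 − 28.48 = 188.52 → 189
  G: 246 + 0.32×(128−246) = 246 − 37.76 = 208.24 → 208
  B: 131 + 0.32×(128−131) = 131 − 0.96 = 130.04 → 130
  → #BDD082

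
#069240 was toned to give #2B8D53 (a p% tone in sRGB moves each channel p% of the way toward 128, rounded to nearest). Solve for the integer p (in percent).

30%

#069240 is rgb(6, 146, 64); #2B8D53 is rgb(43, 141, 83).
On the R channel (widest range): 43 ≈ 6 + (p/100)(128 − 6), so p ≈ 100×(43 − 6)/(128 − 6) = 3700/122 = 30.33.
p = 30 reproduces all three channels after rounding.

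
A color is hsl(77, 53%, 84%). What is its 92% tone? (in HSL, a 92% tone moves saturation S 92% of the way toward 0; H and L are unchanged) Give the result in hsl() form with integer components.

S moves 92% from 53 toward 0: 53 − 48.76 = 4.24 → 4.
H and L are unchanged.

hsl(77, 4%, 84%)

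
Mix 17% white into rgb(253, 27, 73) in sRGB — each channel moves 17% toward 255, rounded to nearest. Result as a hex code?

A 17% tint moves each channel 17% toward 255:
  R: 253 + 0.34 = 253.34 → 253
  G: 27 + 0.17×(255−27) = 27 + 38.76 = 65.76 → 66
  B: 73 + 30.94 = 103.94 → 104
rgb(253, 66, 104) = #fd4268.

#fd4268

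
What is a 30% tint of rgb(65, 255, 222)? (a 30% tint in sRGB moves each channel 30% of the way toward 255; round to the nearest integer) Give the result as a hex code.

#7AFFE8

A 30% tint moves each channel 30% toward 255:
  R: 65 + 0.3×(255−65) = 65 + 57 = 122 → 122
  G: 255 + 0.3×(255−255) = 255 + 0 = 255 → 255
  B: 222 + 0.3×(255−222) = 222 + 9.9 = 231.9 → 232
rgb(122, 255, 232) = #7AFFE8.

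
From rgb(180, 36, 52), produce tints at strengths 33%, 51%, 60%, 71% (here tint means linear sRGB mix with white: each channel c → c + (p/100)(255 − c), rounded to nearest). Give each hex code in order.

33%: (180 + 24.75 = 204.75→205, 36 + 72.27 = 108.27→108, 52 + 66.99 = 118.99→119) → #cd6c77
51%: (180 + 38.25 = 218.25→218, 36 + 111.69 = 147.69→148, 52 + 103.53 = 155.53→156) → #da949c
60%: (180 + 45 = 225→225, 36 + 131.4 = 167.4→167, 52 + 121.8 = 173.8→174) → #e1a7ae
71%: (180 + 53.25 = 233.25→233, 36 + 155.49 = 191.49→191, 52 + 144.13 = 196.13→196) → #e9bfc4

#cd6c77, #da949c, #e1a7ae, #e9bfc4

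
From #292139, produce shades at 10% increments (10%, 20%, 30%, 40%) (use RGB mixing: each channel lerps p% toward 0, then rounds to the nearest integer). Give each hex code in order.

#251e33, #211a2e, #1d1728, #191422

#292139 is rgb(41, 33, 57).
10%: (41 − 4.1 = 36.9→37, 33 − 3.3 = 29.7→30, 57 − 5.7 = 51.3→51) → #251e33
20%: (41 − 8.2 = 32.8→33, 33 − 6.6 = 26.4→26, 57 − 11.4 = 45.6→46) → #211a2e
30%: (41 − 12.3 = 28.7→29, 33 − 9.9 = 23.1→23, 57 − 17.1 = 39.9→40) → #1d1728
40%: (41 − 16.4 = 24.6→25, 33 − 13.2 = 19.8→20, 57 − 22.8 = 34.2→34) → #191422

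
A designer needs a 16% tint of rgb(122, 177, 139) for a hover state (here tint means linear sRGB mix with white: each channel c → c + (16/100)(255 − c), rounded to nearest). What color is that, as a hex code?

#8fbd9e

Lerp each channel 16% toward 255:
  R: 122 + 0.16×(255−122) = 122 + 21.28 = 143.28 → 143
  G: 177 + 0.16×(255−177) = 177 + 12.48 = 189.48 → 189
  B: 139 + 0.16×(255−139) = 139 + 18.56 = 157.56 → 158
rgb(143, 189, 158) = #8fbd9e.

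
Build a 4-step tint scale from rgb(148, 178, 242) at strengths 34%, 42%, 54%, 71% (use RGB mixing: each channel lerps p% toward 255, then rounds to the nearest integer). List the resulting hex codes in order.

#b8ccf6, #c1d2f7, #cedcf9, #e0e9fb

34%: (148 + 36.38 = 184.38→184, 178 + 26.18 = 204.18→204, 242 + 4.42 = 246.42→246) → #b8ccf6
42%: (148 + 44.94 = 192.94→193, 178 + 32.34 = 210.34→210, 242 + 5.46 = 247.46→247) → #c1d2f7
54%: (148 + 57.78 = 205.78→206, 178 + 41.58 = 219.58→220, 242 + 7.02 = 249.02→249) → #cedcf9
71%: (148 + 75.97 = 223.97→224, 178 + 54.67 = 232.67→233, 242 + 9.23 = 251.23→251) → #e0e9fb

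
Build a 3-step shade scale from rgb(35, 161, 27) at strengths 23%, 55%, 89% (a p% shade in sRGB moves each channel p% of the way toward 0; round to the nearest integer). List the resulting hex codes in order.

#1B7C15, #10480C, #041203

23%: (35 − 8.05 = 26.95→27, 161 − 37.03 = 123.97→124, 27 − 6.21 = 20.79→21) → #1B7C15
55%: (35 − 19.25 = 15.75→16, 161 − 88.55 = 72.45→72, 27 − 14.85 = 12.15→12) → #10480C
89%: (35 − 31.15 = 3.85→4, 161 − 143.29 = 17.71→18, 27 − 24.03 = 2.97→3) → #041203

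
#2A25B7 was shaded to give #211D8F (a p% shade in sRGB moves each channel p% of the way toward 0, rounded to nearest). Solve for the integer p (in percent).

#2A25B7 is rgb(42, 37, 183); #211D8F is rgb(33, 29, 143).
On the B channel (widest range): 143 ≈ 183 + (p/100)(0 − 183), so p ≈ 100×(143 − 183)/(0 − 183) = -4000/-183 = 21.86.
p = 22 reproduces all three channels after rounding.

22%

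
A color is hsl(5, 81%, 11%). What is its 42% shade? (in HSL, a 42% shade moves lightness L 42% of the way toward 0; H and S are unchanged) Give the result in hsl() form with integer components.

hsl(5, 81%, 6%)

L moves 42% from 11 toward 0: 11 − 4.62 = 6.38 → 6.
H and S are unchanged.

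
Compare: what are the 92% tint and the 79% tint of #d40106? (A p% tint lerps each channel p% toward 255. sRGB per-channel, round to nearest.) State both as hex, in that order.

#d40106 is rgb(212, 1, 6).
92% tint:
  R: 212 + 39.56 = 251.56 → 252
  G: 1 + 233.68 = 234.68 → 235
  B: 6 + 229.08 = 235.08 → 235
  → #fcebeb
79% tint:
  R: 212 + 0.79×(255−212) = 212 + 33.97 = 245.97 → 246
  G: 1 + 200.66 = 201.66 → 202
  B: 6 + 0.79×(255−6) = 6 + 196.71 = 202.71 → 203
  → #f6cacb

#fcebeb, #f6cacb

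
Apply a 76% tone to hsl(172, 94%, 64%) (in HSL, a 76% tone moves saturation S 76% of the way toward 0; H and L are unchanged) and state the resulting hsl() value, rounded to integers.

S moves 76% from 94 toward 0: 94 − 71.44 = 22.56 → 23.
H and L are unchanged.

hsl(172, 23%, 64%)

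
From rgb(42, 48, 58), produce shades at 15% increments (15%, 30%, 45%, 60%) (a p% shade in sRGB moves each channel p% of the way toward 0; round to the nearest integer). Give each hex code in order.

#242931, #1d2229, #171a20, #111317

15%: (42 − 6.3 = 35.7→36, 48 − 7.2 = 40.8→41, 58 − 8.7 = 49.3→49) → #242931
30%: (42 − 12.6 = 29.4→29, 48 − 14.4 = 33.6→34, 58 − 17.4 = 40.6→41) → #1d2229
45%: (42 − 18.9 = 23.1→23, 48 − 21.6 = 26.4→26, 58 − 26.1 = 31.9→32) → #171a20
60%: (42 − 25.2 = 16.8→17, 48 − 28.8 = 19.2→19, 58 − 34.8 = 23.2→23) → #111317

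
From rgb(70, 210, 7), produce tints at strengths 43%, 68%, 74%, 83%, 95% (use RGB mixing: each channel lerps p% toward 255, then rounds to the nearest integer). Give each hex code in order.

#96E572, #C4F1B0, #CFF3BF, #E0F7D5, #F6FDF3

43%: (70 + 79.55 = 149.55→150, 210 + 19.35 = 229.35→229, 7 + 106.64 = 113.64→114) → #96E572
68%: (70 + 125.8 = 195.8→196, 210 + 30.6 = 240.6→241, 7 + 168.64 = 175.64→176) → #C4F1B0
74%: (70 + 136.9 = 206.9→207, 210 + 33.3 = 243.3→243, 7 + 183.52 = 190.52→191) → #CFF3BF
83%: (70 + 153.55 = 223.55→224, 210 + 37.35 = 247.35→247, 7 + 205.84 = 212.84→213) → #E0F7D5
95%: (70 + 175.75 = 245.75→246, 210 + 42.75 = 252.75→253, 7 + 235.6 = 242.6→243) → #F6FDF3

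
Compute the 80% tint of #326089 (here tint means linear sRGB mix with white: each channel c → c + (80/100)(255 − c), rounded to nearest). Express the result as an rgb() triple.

#326089 is rgb(50, 96, 137).
Lerp each channel 80% toward 255:
  R: 50 + 0.8×(255−50) = 50 + 164 = 214 → 214
  G: 96 + 127.2 = 223.2 → 223
  B: 137 + 94.4 = 231.4 → 231

rgb(214, 223, 231)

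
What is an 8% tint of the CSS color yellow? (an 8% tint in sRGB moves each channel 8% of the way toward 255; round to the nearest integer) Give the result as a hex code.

#FFFF14

CSS yellow is rgb(255, 255, 0).
An 8% tint moves each channel 8% toward 255:
  R: 255 + 0.08×(255−255) = 255 + 0 = 255 → 255
  G: 255 + 0.08×(255−255) = 255 + 0 = 255 → 255
  B: 0 + 0.08×(255−0) = 0 + 20.4 = 20.4 → 20
rgb(255, 255, 20) = #FFFF14.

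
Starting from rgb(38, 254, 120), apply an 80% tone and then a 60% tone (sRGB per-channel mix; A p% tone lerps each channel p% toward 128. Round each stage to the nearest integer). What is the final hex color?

#798a7f

Lerp each channel 80% toward 128:
  R: 38 + 0.8×(128−38) = 38 + 72 = 110 → 110
  G: 254 − 100.8 = 153.2 → 153
  B: 120 + 6.4 = 126.4 → 126
After the tone: rgb(110, 153, 126) = #6e997e.
Lerp each channel 60% toward 128:
  R: 110 + 10.8 = 120.8 → 121
  G: 153 − 15 = 138 → 138
  B: 126 + 0.6×(128−126) = 126 + 1.2 = 127.2 → 127
rgb(121, 138, 127) = #798a7f.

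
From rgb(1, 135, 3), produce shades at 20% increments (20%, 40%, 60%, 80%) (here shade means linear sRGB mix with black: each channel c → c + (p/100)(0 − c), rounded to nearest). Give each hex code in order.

#016c02, #015102, #003601, #001b01

20%: (1→1, 135 − 27 = 108→108, 3 − 0.6 = 2.4→2) → #016c02
40%: (1→1, 135 − 54 = 81→81, 3 − 1.2 = 1.8→2) → #015102
60%: (1 − 0.6 = 0.4→0, 135 − 81 = 54→54, 3 − 1.8 = 1.2→1) → #003601
80%: (1 − 0.8 = 0.2→0, 135 − 108 = 27→27, 3 − 2.4 = 0.6→1) → #001b01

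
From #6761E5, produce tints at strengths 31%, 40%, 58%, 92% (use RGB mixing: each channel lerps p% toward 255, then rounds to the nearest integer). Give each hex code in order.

#9692ED, #A4A0EF, #BFBDF4, #F3F2FD

#6761E5 is rgb(103, 97, 229).
31%: (103 + 47.12 = 150.12→150, 97 + 48.98 = 145.98→146, 229 + 8.06 = 237.06→237) → #9692ED
40%: (103 + 60.8 = 163.8→164, 97 + 63.2 = 160.2→160, 229 + 10.4 = 239.4→239) → #A4A0EF
58%: (103 + 88.16 = 191.16→191, 97 + 91.64 = 188.64→189, 229 + 15.08 = 244.08→244) → #BFBDF4
92%: (103 + 139.84 = 242.84→243, 97 + 145.36 = 242.36→242, 229 + 23.92 = 252.92→253) → #F3F2FD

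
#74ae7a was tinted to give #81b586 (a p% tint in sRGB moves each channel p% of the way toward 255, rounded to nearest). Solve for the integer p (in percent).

9%

#74ae7a is rgb(116, 174, 122); #81b586 is rgb(129, 181, 134).
On the R channel (widest range): 129 ≈ 116 + (p/100)(255 − 116), so p ≈ 100×(129 − 116)/(255 − 116) = 1300/139 = 9.35.
p = 9 reproduces all three channels after rounding.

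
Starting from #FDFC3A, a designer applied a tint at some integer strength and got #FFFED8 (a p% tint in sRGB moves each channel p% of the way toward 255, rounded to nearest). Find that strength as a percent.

#FDFC3A is rgb(253, 252, 58); #FFFED8 is rgb(255, 254, 216).
On the B channel (widest range): 216 ≈ 58 + (p/100)(255 − 58), so p ≈ 100×(216 − 58)/(255 − 58) = 15800/197 = 80.20.
p = 80 reproduces all three channels after rounding.

80%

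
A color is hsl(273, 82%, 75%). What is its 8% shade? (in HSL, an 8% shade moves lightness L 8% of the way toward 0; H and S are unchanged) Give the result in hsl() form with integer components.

L moves 8% from 75 toward 0: 75 − 6 = 69 → 69.
H and S are unchanged.

hsl(273, 82%, 69%)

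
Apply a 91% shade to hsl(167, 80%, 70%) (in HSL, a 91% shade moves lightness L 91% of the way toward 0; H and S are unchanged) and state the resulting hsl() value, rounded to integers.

L moves 91% from 70 toward 0: 70 − 63.7 = 6.3 → 6.
H and S are unchanged.

hsl(167, 80%, 6%)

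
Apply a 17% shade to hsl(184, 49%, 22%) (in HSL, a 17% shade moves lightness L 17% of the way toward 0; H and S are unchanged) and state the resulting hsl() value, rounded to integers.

hsl(184, 49%, 18%)

L moves 17% from 22 toward 0: 22 − 3.74 = 18.26 → 18.
H and S are unchanged.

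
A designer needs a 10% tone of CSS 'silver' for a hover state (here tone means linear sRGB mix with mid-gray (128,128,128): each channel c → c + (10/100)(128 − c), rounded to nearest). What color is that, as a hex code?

#bababa

CSS silver is rgb(192, 192, 192).
Per channel, c → c + 0.1(128 − c):
  R: 192 + 0.1×(128−192) = 192 − 6.4 = 185.6 → 186
  G: 192 − 6.4 = 185.6 → 186
  B: 192 − 6.4 = 185.6 → 186
rgb(186, 186, 186) = #bababa.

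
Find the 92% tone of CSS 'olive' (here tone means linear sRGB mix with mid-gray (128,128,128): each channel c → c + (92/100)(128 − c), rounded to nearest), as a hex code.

CSS olive is rgb(128, 128, 0).
Lerp each channel 92% toward 128:
  R: 128 + 0.92×(128−128) = 128 + 0 = 128 → 128
  G: 128 + 0 = 128 → 128
  B: 0 + 0.92×(128−0) = 0 + 117.76 = 117.76 → 118
rgb(128, 128, 118) = #808076.

#808076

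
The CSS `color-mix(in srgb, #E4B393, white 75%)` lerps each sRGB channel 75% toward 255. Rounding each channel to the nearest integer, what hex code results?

#E4B393 is rgb(228, 179, 147).
Per channel, c → c + 0.75(255 − c):
  R: 228 + 0.75×(255−228) = 228 + 20.25 = 248.25 → 248
  G: 179 + 57 = 236 → 236
  B: 147 + 81 = 228 → 228
rgb(248, 236, 228) = #F8ECE4.

#F8ECE4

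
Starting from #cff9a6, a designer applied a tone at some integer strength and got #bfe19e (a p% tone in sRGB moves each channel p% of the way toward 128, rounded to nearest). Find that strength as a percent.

20%

#cff9a6 is rgb(207, 249, 166); #bfe19e is rgb(191, 225, 158).
On the G channel (widest range): 225 ≈ 249 + (p/100)(128 − 249), so p ≈ 100×(225 − 249)/(128 − 249) = -2400/-121 = 19.83.
p = 20 reproduces all three channels after rounding.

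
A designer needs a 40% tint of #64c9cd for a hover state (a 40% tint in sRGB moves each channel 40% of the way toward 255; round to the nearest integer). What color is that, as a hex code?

#64c9cd is rgb(100, 201, 205).
Per channel, c → c + 0.4(255 − c):
  R: 100 + 0.4×(255−100) = 100 + 62 = 162 → 162
  G: 201 + 0.4×(255−201) = 201 + 21.6 = 222.6 → 223
  B: 205 + 20 = 225 → 225
rgb(162, 223, 225) = #a2dfe1.

#a2dfe1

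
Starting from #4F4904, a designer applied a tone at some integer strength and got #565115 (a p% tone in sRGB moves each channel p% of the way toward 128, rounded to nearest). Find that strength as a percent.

#4F4904 is rgb(79, 73, 4); #565115 is rgb(86, 81, 21).
On the B channel (widest range): 21 ≈ 4 + (p/100)(128 − 4), so p ≈ 100×(21 − 4)/(128 − 4) = 1700/124 = 13.71.
p = 14 reproduces all three channels after rounding.

14%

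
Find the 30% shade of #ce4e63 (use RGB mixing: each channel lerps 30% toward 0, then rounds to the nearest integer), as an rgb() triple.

rgb(144, 55, 69)

#ce4e63 is rgb(206, 78, 99).
Lerp each channel 30% toward 0:
  R: 206 + 0.3×(0−206) = 206 − 61.8 = 144.2 → 144
  G: 78 + 0.3×(0−78) = 78 − 23.4 = 54.6 → 55
  B: 99 − 29.7 = 69.3 → 69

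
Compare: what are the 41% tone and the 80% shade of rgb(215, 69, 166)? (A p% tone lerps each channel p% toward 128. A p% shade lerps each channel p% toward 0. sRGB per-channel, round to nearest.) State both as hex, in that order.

41% tone:
  R: 215 − 35.67 = 179.33 → 179
  G: 69 + 0.41×(128−69) = 69 + 24.19 = 93.19 → 93
  B: 166 − 15.58 = 150.42 → 150
  → #b35d96
80% shade:
  R: 215 + 0.8×(0−215) = 215 − 172 = 43 → 43
  G: 69 + 0.8×(0−69) = 69 − 55.2 = 13.8 → 14
  B: 166 + 0.8×(0−166) = 166 − 132.8 = 33.2 → 33
  → #2b0e21

#b35d96, #2b0e21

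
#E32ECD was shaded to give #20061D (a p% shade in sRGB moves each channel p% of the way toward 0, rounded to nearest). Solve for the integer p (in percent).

86%

#E32ECD is rgb(227, 46, 205); #20061D is rgb(32, 6, 29).
On the R channel (widest range): 32 ≈ 227 + (p/100)(0 − 227), so p ≈ 100×(32 − 227)/(0 − 227) = -19500/-227 = 85.90.
p = 86 reproduces all three channels after rounding.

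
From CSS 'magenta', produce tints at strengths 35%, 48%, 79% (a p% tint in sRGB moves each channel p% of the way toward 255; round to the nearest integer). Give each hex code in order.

#ff59ff, #ff7aff, #ffc9ff

CSS magenta is rgb(255, 0, 255).
35%: (255→255, 0 + 89.25 = 89.25→89, 255→255) → #ff59ff
48%: (255→255, 0 + 122.4 = 122.4→122, 255→255) → #ff7aff
79%: (255→255, 0 + 201.45 = 201.45→201, 255→255) → #ffc9ff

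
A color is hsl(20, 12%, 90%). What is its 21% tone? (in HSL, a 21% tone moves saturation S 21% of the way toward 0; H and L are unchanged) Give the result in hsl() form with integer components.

S moves 21% from 12 toward 0: 12 − 2.52 = 9.48 → 9.
H and L are unchanged.

hsl(20, 9%, 90%)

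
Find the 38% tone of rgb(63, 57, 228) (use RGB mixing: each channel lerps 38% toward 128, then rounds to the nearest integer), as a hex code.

#5854BE

A 38% tone moves each channel 38% toward 128:
  R: 63 + 0.38×(128−63) = 63 + 24.7 = 87.7 → 88
  G: 57 + 0.38×(128−57) = 57 + 26.98 = 83.98 → 84
  B: 228 + 0.38×(128−228) = 228 − 38 = 190 → 190
rgb(88, 84, 190) = #5854BE.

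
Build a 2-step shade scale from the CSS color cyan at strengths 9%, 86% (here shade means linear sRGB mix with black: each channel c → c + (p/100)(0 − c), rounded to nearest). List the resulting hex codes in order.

CSS cyan is rgb(0, 255, 255).
9%: (0→0, 255 − 22.95 = 232.05→232, 255 − 22.95 = 232.05→232) → #00E8E8
86%: (0→0, 255 − 219.3 = 35.7→36, 255 − 219.3 = 35.7→36) → #002424

#00E8E8, #002424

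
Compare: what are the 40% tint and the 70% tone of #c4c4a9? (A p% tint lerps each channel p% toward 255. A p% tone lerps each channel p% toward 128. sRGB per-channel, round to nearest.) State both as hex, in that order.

#c4c4a9 is rgb(196, 196, 169).
40% tint:
  R: 196 + 0.4×(255−196) = 196 + 23.6 = 219.6 → 220
  G: 196 + 23.6 = 219.6 → 220
  B: 169 + 0.4×(255−169) = 169 + 34.4 = 203.4 → 203
  → #dcdccb
70% tone:
  R: 196 − 47.6 = 148.4 → 148
  G: 196 + 0.7×(128−196) = 196 − 47.6 = 148.4 → 148
  B: 169 − 28.7 = 140.3 → 140
  → #94948c

#dcdccb, #94948c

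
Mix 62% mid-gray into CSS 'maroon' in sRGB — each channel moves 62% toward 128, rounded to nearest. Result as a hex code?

CSS maroon is rgb(128, 0, 0).
A 62% tone moves each channel 62% toward 128:
  R: 128 + 0.62×(128−128) = 128 + 0 = 128 → 128
  G: 0 + 79.36 = 79.36 → 79
  B: 0 + 0.62×(128−0) = 0 + 79.36 = 79.36 → 79
rgb(128, 79, 79) = #804F4F.

#804F4F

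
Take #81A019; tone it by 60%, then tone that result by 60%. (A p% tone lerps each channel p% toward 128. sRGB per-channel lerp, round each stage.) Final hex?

#81A019 is rgb(129, 160, 25).
Lerp each channel 60% toward 128:
  R: 129 + 0.6×(128−129) = 129 − 0.6 = 128.4 → 128
  G: 160 − 19.2 = 140.8 → 141
  B: 25 + 0.6×(128−25) = 25 + 61.8 = 86.8 → 87
After the tone: rgb(128, 141, 87) = #808D57.
Lerp each channel 60% toward 128:
  R: 128 + 0.6×(128−128) = 128 + 0 = 128 → 128
  G: 141 + 0.6×(128−141) = 141 − 7.8 = 133.2 → 133
  B: 87 + 0.6×(128−87) = 87 + 24.6 = 111.6 → 112
rgb(128, 133, 112) = #808570.

#808570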